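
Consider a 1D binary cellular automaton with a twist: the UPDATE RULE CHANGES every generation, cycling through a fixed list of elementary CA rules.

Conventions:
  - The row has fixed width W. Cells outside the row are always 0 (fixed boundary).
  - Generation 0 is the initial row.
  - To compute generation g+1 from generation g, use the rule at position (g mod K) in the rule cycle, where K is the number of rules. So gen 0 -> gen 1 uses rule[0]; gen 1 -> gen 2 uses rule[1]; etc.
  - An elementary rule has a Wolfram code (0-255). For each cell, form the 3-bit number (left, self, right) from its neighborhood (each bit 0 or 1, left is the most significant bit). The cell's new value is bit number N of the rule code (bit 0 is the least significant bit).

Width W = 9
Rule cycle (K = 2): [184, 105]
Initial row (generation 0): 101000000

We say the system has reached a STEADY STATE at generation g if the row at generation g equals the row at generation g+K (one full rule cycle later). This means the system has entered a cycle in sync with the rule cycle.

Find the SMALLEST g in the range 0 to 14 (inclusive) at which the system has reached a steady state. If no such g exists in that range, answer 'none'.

Answer: none

Derivation:
Gen 0: 101000000
Gen 1 (rule 184): 010100000
Gen 2 (rule 105): 001001111
Gen 3 (rule 184): 000101110
Gen 4 (rule 105): 110011010
Gen 5 (rule 184): 101010101
Gen 6 (rule 105): 010101010
Gen 7 (rule 184): 001010101
Gen 8 (rule 105): 100101010
Gen 9 (rule 184): 010010101
Gen 10 (rule 105): 000001010
Gen 11 (rule 184): 000000101
Gen 12 (rule 105): 111110010
Gen 13 (rule 184): 111101001
Gen 14 (rule 105): 100110000
Gen 15 (rule 184): 010101000
Gen 16 (rule 105): 001010011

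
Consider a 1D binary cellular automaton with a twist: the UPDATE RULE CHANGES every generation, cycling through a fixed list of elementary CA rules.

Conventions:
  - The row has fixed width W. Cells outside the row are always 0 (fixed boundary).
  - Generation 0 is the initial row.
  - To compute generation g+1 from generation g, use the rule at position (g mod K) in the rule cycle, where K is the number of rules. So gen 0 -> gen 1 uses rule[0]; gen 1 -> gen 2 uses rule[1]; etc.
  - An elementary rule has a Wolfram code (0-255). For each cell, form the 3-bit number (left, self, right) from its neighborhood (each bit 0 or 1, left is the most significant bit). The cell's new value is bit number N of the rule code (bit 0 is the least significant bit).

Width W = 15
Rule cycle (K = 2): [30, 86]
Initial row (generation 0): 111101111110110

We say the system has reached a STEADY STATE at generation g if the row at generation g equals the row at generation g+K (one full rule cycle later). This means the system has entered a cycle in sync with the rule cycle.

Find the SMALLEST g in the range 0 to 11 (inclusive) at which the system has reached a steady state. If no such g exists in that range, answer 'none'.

Answer: none

Derivation:
Gen 0: 111101111110110
Gen 1 (rule 30): 100001000000101
Gen 2 (rule 86): 110011100001101
Gen 3 (rule 30): 101110010011001
Gen 4 (rule 86): 100011111101111
Gen 5 (rule 30): 110110000001000
Gen 6 (rule 86): 010011000011100
Gen 7 (rule 30): 111110100110010
Gen 8 (rule 86): 000010111011111
Gen 9 (rule 30): 000110100010000
Gen 10 (rule 86): 001010110111000
Gen 11 (rule 30): 011010100100100
Gen 12 (rule 86): 101010111111110
Gen 13 (rule 30): 101010100000001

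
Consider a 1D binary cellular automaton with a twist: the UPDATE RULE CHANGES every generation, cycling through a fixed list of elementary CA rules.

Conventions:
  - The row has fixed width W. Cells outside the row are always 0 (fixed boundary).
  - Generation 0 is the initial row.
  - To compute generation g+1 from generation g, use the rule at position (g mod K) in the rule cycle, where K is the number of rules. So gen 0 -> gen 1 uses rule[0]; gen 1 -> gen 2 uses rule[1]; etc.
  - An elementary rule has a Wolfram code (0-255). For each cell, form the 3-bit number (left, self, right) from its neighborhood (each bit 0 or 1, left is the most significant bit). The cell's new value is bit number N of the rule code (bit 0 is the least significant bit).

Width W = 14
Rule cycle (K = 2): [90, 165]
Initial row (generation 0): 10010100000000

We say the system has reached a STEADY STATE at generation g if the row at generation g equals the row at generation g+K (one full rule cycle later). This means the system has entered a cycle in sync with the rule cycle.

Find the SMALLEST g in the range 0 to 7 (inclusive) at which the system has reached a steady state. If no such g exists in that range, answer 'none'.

Answer: none

Derivation:
Gen 0: 10010100000000
Gen 1 (rule 90): 01100010000000
Gen 2 (rule 165): 00001010111111
Gen 3 (rule 90): 00010000100001
Gen 4 (rule 165): 11010110101101
Gen 5 (rule 90): 11000110001100
Gen 6 (rule 165): 00010000100001
Gen 7 (rule 90): 00101001010010
Gen 8 (rule 165): 10111001110010
Gen 9 (rule 90): 00101111011101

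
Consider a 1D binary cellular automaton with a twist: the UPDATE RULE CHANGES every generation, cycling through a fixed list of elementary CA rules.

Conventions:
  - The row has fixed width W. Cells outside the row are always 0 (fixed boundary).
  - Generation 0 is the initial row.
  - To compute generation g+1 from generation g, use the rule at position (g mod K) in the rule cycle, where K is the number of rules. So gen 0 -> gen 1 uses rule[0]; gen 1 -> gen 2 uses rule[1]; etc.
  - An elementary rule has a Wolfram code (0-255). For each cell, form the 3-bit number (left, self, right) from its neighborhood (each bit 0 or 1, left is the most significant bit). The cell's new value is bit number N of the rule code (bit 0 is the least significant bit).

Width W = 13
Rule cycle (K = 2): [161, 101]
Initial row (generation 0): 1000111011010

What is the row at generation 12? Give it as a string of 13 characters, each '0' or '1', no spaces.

Answer: 0101101011010

Derivation:
Gen 0: 1000111011010
Gen 1 (rule 161): 0010010100100
Gen 2 (rule 101): 1010011100101
Gen 3 (rule 161): 0100001000010
Gen 4 (rule 101): 0101101011010
Gen 5 (rule 161): 0010010100100
Gen 6 (rule 101): 1010011100101
Gen 7 (rule 161): 0100001000010
Gen 8 (rule 101): 0101101011010
Gen 9 (rule 161): 0010010100100
Gen 10 (rule 101): 1010011100101
Gen 11 (rule 161): 0100001000010
Gen 12 (rule 101): 0101101011010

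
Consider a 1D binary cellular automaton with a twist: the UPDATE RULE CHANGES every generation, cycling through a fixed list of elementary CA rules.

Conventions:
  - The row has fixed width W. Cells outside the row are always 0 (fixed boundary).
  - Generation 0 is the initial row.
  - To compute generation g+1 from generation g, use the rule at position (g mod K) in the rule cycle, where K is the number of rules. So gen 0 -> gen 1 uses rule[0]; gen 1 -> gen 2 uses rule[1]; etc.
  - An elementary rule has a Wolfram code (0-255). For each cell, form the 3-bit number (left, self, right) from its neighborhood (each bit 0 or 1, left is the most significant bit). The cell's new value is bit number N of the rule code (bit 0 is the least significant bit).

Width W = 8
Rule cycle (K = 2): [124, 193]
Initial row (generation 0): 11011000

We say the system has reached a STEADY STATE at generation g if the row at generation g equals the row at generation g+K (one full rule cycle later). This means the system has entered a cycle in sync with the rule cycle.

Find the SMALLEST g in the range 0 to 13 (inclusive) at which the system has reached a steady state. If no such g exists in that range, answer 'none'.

Answer: none

Derivation:
Gen 0: 11011000
Gen 1 (rule 124): 11111100
Gen 2 (rule 193): 01111101
Gen 3 (rule 124): 01000111
Gen 4 (rule 193): 00010011
Gen 5 (rule 124): 00011011
Gen 6 (rule 193): 11001001
Gen 7 (rule 124): 11101101
Gen 8 (rule 193): 01100100
Gen 9 (rule 124): 01110110
Gen 10 (rule 193): 00110010
Gen 11 (rule 124): 00111011
Gen 12 (rule 193): 10011001
Gen 13 (rule 124): 11011101
Gen 14 (rule 193): 01001100
Gen 15 (rule 124): 01101110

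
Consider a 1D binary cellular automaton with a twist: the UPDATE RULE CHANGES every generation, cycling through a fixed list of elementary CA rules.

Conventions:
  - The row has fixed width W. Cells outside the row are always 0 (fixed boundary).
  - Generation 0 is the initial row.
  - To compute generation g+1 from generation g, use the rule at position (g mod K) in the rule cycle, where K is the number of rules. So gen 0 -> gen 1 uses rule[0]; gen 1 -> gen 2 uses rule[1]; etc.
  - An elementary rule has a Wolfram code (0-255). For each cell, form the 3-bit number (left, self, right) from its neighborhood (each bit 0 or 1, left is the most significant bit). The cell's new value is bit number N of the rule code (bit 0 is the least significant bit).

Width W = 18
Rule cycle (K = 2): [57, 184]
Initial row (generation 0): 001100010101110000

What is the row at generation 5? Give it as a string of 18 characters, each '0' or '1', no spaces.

Answer: 100101010101101011

Derivation:
Gen 0: 001100010101110000
Gen 1 (rule 57): 101011001011001111
Gen 2 (rule 184): 010110100110101110
Gen 3 (rule 57): 001101010101011001
Gen 4 (rule 184): 001010101010110100
Gen 5 (rule 57): 100101010101101011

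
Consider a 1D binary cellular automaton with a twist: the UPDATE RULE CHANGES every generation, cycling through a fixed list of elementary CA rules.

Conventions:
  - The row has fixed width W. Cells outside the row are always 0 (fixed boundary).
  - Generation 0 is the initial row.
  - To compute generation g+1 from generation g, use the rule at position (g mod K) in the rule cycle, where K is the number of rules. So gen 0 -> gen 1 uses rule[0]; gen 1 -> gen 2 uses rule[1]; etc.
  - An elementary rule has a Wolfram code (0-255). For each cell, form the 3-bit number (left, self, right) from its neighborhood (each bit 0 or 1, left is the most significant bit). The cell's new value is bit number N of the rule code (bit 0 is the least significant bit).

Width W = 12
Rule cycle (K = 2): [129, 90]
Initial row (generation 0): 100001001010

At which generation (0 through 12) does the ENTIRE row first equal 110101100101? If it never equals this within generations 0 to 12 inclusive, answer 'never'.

Gen 0: 100001001010
Gen 1 (rule 129): 001100000000
Gen 2 (rule 90): 011110000000
Gen 3 (rule 129): 001100111111
Gen 4 (rule 90): 011111100001
Gen 5 (rule 129): 001111001100
Gen 6 (rule 90): 011001111110
Gen 7 (rule 129): 000000111100
Gen 8 (rule 90): 000001100110
Gen 9 (rule 129): 111100000000
Gen 10 (rule 90): 100110000000
Gen 11 (rule 129): 000000111111
Gen 12 (rule 90): 000001100001

Answer: never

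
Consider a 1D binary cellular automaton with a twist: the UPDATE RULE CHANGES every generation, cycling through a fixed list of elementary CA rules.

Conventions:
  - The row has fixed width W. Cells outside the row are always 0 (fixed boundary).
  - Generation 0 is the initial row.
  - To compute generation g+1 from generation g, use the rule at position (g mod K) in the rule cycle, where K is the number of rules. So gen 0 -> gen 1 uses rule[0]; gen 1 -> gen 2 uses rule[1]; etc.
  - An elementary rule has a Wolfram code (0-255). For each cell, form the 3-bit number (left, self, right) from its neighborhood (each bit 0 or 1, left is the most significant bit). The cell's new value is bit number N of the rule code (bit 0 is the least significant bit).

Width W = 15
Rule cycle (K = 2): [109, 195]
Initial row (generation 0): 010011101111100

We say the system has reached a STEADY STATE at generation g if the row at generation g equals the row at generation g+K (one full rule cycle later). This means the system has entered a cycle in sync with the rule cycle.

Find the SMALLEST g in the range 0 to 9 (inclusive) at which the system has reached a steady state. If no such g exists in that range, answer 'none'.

Answer: none

Derivation:
Gen 0: 010011101111100
Gen 1 (rule 109): 010010111000101
Gen 2 (rule 195): 100100011011000
Gen 3 (rule 109): 100101011111011
Gen 4 (rule 195): 001000001111001
Gen 5 (rule 109): 101011101001001
Gen 6 (rule 195): 000001100010010
Gen 7 (rule 109): 111101101010010
Gen 8 (rule 195): 011100100000100
Gen 9 (rule 109): 010100101110101
Gen 10 (rule 195): 100001000110000
Gen 11 (rule 109): 101101010110111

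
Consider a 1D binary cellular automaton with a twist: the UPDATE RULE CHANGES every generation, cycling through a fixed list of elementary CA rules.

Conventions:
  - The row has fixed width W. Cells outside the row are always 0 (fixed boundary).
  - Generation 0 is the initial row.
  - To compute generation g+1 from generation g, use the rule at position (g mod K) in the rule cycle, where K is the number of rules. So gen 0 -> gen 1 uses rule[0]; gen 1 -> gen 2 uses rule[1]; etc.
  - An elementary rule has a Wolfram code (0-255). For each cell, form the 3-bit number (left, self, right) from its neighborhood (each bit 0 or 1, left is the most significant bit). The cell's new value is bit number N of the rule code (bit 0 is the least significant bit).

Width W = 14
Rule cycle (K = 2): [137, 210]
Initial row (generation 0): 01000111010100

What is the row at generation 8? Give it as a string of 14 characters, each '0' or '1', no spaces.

Gen 0: 01000111010100
Gen 1 (rule 137): 00010110000001
Gen 2 (rule 210): 00100011000010
Gen 3 (rule 137): 10001010011000
Gen 4 (rule 210): 01010001101100
Gen 5 (rule 137): 00000101001001
Gen 6 (rule 210): 00001000110110
Gen 7 (rule 137): 11100010100100
Gen 8 (rule 210): 01110100011010

Answer: 01110100011010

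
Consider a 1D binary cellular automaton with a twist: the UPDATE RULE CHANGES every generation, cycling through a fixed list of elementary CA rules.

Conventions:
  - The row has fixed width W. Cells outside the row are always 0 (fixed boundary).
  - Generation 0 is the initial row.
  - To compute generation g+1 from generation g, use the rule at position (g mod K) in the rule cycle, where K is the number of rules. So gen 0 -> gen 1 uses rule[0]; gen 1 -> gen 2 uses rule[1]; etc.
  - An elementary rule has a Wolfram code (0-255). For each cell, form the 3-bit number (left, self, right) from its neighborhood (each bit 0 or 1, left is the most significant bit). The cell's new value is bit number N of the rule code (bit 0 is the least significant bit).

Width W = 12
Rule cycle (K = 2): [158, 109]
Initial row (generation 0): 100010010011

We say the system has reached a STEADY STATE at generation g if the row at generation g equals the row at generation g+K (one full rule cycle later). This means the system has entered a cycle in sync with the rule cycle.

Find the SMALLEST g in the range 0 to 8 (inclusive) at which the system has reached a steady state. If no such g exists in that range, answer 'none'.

Answer: none

Derivation:
Gen 0: 100010010011
Gen 1 (rule 158): 110111111110
Gen 2 (rule 109): 111100000010
Gen 3 (rule 158): 111010000111
Gen 4 (rule 109): 101110110101
Gen 5 (rule 158): 101100100101
Gen 6 (rule 109): 111100100111
Gen 7 (rule 158): 111011111110
Gen 8 (rule 109): 101110000010
Gen 9 (rule 158): 101101000111
Gen 10 (rule 109): 111111010101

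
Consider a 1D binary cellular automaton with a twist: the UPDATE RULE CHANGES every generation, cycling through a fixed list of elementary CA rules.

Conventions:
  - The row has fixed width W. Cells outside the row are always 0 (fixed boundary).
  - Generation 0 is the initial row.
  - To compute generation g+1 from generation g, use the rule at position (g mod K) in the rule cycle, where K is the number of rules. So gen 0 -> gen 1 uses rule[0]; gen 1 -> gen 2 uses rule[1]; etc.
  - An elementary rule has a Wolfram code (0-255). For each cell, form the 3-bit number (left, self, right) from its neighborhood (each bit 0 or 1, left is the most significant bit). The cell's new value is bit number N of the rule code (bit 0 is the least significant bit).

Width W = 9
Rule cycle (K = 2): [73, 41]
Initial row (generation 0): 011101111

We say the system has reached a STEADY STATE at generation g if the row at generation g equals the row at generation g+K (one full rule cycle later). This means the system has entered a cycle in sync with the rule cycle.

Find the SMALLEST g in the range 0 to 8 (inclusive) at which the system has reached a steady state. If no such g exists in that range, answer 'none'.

Answer: none

Derivation:
Gen 0: 011101111
Gen 1 (rule 73): 010101001
Gen 2 (rule 41): 001010000
Gen 3 (rule 73): 100000111
Gen 4 (rule 41): 001110100
Gen 5 (rule 73): 101010001
Gen 6 (rule 41): 010100100
Gen 7 (rule 73): 000000001
Gen 8 (rule 41): 111111100
Gen 9 (rule 73): 100000101
Gen 10 (rule 41): 001110010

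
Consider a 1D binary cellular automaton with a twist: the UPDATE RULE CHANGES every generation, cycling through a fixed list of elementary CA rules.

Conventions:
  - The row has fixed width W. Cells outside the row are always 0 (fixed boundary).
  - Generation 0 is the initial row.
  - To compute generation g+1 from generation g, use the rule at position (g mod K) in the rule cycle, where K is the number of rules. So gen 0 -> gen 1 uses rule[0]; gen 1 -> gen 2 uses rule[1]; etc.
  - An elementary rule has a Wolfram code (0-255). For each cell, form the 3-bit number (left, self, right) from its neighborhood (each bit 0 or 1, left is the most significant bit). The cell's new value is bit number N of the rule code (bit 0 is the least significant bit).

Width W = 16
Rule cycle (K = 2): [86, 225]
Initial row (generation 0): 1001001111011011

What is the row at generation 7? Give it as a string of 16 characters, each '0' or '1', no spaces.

Answer: 0110000111000110

Derivation:
Gen 0: 1001001111011011
Gen 1 (rule 86): 1111110001001001
Gen 2 (rule 225): 0111110100000000
Gen 3 (rule 86): 1000010110000000
Gen 4 (rule 225): 0011001010111111
Gen 5 (rule 86): 0101111010000001
Gen 6 (rule 225): 0010111100111100
Gen 7 (rule 86): 0110000111000110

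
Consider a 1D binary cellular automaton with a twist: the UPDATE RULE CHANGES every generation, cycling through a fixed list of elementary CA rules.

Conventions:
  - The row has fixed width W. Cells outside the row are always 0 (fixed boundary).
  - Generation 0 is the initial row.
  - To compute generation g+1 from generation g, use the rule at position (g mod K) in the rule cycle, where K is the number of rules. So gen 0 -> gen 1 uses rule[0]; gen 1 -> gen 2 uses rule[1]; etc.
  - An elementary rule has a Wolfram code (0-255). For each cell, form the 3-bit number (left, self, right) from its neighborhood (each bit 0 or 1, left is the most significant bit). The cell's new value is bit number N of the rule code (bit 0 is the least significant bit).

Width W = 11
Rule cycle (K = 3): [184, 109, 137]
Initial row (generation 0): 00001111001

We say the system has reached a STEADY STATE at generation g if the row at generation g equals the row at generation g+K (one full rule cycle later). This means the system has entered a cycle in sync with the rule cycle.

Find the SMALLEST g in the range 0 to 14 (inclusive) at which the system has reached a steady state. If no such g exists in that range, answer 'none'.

Gen 0: 00001111001
Gen 1 (rule 184): 00001110100
Gen 2 (rule 109): 11101011101
Gen 3 (rule 137): 11000011000
Gen 4 (rule 184): 10100010100
Gen 5 (rule 109): 11101011101
Gen 6 (rule 137): 11000011000
Gen 7 (rule 184): 10100010100
Gen 8 (rule 109): 11101011101
Gen 9 (rule 137): 11000011000
Gen 10 (rule 184): 10100010100
Gen 11 (rule 109): 11101011101
Gen 12 (rule 137): 11000011000
Gen 13 (rule 184): 10100010100
Gen 14 (rule 109): 11101011101
Gen 15 (rule 137): 11000011000
Gen 16 (rule 184): 10100010100
Gen 17 (rule 109): 11101011101

Answer: 2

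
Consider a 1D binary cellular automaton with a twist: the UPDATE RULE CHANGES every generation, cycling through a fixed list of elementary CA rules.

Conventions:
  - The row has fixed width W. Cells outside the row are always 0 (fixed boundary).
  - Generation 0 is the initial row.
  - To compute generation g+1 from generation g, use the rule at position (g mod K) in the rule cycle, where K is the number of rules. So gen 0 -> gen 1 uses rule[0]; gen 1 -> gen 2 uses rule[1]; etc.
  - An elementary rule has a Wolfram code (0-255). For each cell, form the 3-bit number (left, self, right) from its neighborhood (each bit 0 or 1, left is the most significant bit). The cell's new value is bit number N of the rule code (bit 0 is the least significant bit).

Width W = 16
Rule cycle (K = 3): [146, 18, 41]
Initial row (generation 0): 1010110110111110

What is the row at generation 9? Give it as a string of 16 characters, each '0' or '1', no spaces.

Answer: 0011111111111100

Derivation:
Gen 0: 1010110110111110
Gen 1 (rule 146): 0000000000011101
Gen 2 (rule 18): 0000000000100000
Gen 3 (rule 41): 1111111110001111
Gen 4 (rule 146): 0111111101010110
Gen 5 (rule 18): 1000000000000001
Gen 6 (rule 41): 0011111111111100
Gen 7 (rule 146): 0101111111111010
Gen 8 (rule 18): 1000000000000001
Gen 9 (rule 41): 0011111111111100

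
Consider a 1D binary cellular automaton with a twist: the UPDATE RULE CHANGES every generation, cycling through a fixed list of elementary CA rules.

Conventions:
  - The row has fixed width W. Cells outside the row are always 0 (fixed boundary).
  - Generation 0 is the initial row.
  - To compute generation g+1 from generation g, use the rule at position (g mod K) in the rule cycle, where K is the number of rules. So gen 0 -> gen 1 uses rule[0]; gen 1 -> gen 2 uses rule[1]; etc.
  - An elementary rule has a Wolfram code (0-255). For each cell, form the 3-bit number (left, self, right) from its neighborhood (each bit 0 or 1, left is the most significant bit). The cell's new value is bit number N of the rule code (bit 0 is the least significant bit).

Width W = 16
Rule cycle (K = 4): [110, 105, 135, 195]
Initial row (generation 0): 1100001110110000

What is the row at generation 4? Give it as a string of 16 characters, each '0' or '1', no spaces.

Gen 0: 1100001110110000
Gen 1 (rule 110): 1100011011110000
Gen 2 (rule 105): 1101011110010111
Gen 3 (rule 135): 0001001100110010
Gen 4 (rule 195): 1110010101010100

Answer: 1110010101010100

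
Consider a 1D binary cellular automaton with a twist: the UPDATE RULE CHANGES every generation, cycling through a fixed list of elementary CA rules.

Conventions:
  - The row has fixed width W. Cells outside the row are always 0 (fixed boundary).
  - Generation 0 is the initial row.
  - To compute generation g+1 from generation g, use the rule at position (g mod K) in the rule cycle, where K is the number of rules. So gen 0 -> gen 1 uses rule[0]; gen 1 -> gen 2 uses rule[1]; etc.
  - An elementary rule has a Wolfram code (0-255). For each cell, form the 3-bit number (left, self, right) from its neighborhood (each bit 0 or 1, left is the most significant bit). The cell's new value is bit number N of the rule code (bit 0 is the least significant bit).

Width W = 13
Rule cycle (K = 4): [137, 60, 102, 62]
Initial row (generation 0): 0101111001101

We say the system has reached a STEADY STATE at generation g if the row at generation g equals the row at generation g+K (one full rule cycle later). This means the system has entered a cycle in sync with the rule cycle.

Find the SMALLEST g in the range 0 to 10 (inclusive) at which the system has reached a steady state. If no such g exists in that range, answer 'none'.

Answer: none

Derivation:
Gen 0: 0101111001101
Gen 1 (rule 137): 0001110001000
Gen 2 (rule 60): 0001001001100
Gen 3 (rule 102): 0011011010100
Gen 4 (rule 62): 0110110111110
Gen 5 (rule 137): 0100100111100
Gen 6 (rule 60): 0110110100010
Gen 7 (rule 102): 1011011100110
Gen 8 (rule 62): 1110110011101
Gen 9 (rule 137): 1100100011000
Gen 10 (rule 60): 1010110010100
Gen 11 (rule 102): 1111010111100
Gen 12 (rule 62): 1000111100010
Gen 13 (rule 137): 0010111001000
Gen 14 (rule 60): 0011100101100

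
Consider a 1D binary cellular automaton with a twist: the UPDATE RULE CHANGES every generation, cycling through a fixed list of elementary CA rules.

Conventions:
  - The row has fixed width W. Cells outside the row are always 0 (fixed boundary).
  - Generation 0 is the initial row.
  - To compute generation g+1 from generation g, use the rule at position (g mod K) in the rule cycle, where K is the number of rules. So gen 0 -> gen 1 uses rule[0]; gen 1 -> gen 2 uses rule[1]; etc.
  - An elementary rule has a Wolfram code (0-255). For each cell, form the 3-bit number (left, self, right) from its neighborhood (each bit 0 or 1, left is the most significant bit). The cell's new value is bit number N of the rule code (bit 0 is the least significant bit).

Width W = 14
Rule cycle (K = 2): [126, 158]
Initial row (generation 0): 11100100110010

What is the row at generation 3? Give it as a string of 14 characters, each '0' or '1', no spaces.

Answer: 11100000000011

Derivation:
Gen 0: 11100100110010
Gen 1 (rule 126): 10111111111111
Gen 2 (rule 158): 10111111111110
Gen 3 (rule 126): 11100000000011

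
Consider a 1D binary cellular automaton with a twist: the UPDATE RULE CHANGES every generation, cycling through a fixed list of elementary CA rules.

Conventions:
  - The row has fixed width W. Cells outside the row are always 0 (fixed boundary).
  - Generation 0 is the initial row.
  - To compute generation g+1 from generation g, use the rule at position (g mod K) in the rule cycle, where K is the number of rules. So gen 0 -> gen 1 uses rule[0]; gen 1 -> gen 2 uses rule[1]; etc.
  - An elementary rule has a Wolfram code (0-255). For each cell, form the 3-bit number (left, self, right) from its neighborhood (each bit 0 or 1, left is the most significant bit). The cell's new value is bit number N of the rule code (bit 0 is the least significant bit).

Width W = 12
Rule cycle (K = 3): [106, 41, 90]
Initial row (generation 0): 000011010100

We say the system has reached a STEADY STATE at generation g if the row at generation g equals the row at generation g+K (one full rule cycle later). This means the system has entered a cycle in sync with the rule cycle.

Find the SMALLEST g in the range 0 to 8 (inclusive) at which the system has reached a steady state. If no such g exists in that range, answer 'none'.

Answer: none

Derivation:
Gen 0: 000011010100
Gen 1 (rule 106): 000111101000
Gen 2 (rule 41): 110100010011
Gen 3 (rule 90): 110010101111
Gen 4 (rule 106): 110101011001
Gen 5 (rule 41): 101010110000
Gen 6 (rule 90): 000000111000
Gen 7 (rule 106): 000001101000
Gen 8 (rule 41): 111101010011
Gen 9 (rule 90): 100100001111
Gen 10 (rule 106): 001000011001
Gen 11 (rule 41): 100011010000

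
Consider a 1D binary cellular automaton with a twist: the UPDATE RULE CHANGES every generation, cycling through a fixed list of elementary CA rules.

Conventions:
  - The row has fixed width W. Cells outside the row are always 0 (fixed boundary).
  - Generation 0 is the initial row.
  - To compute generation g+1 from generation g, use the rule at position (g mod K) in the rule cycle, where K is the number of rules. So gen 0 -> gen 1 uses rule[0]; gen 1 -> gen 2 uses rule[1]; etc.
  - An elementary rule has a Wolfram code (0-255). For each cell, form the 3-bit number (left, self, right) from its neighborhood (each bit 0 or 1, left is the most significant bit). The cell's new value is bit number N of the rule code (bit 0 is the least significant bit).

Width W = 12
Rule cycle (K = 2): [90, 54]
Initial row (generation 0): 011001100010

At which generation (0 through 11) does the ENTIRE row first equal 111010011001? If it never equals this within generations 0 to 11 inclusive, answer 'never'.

Gen 0: 011001100010
Gen 1 (rule 90): 111111110101
Gen 2 (rule 54): 000000001111
Gen 3 (rule 90): 000000011001
Gen 4 (rule 54): 000000100111
Gen 5 (rule 90): 000001011101
Gen 6 (rule 54): 000011100011
Gen 7 (rule 90): 000110110111
Gen 8 (rule 54): 001001001000
Gen 9 (rule 90): 010110110100
Gen 10 (rule 54): 111001001110
Gen 11 (rule 90): 101110111011

Answer: never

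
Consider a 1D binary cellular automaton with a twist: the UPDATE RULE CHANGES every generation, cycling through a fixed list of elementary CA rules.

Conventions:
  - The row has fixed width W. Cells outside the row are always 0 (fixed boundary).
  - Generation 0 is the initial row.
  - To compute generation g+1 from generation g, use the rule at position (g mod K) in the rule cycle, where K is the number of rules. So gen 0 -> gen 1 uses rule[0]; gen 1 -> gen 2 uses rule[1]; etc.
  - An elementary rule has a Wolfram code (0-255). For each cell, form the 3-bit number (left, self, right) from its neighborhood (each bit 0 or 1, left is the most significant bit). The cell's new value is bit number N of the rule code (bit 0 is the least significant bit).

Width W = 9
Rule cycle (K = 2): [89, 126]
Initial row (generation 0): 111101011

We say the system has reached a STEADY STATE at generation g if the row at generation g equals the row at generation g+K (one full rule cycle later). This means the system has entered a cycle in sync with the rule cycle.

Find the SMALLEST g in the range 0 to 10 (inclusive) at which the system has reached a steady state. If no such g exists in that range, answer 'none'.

Gen 0: 111101011
Gen 1 (rule 89): 100100011
Gen 2 (rule 126): 111110111
Gen 3 (rule 89): 100010101
Gen 4 (rule 126): 110111111
Gen 5 (rule 89): 110100001
Gen 6 (rule 126): 111110011
Gen 7 (rule 89): 100011011
Gen 8 (rule 126): 110111111
Gen 9 (rule 89): 110100001
Gen 10 (rule 126): 111110011
Gen 11 (rule 89): 100011011
Gen 12 (rule 126): 110111111

Answer: none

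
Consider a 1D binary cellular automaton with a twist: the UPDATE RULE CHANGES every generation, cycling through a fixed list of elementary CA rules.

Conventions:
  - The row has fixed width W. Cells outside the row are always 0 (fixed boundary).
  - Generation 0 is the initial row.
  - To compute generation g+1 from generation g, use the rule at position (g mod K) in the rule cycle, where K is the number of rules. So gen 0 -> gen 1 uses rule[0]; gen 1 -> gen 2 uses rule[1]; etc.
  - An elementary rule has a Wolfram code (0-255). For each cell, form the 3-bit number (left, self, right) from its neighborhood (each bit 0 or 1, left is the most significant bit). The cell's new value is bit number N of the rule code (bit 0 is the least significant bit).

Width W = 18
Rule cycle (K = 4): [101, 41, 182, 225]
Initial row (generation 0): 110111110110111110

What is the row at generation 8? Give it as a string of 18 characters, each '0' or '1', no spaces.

Answer: 100111000111100011

Derivation:
Gen 0: 110111110110111110
Gen 1 (rule 101): 011000011011000010
Gen 2 (rule 41): 010011010110011000
Gen 3 (rule 182): 111100111001100100
Gen 4 (rule 225): 011100011000100001
Gen 5 (rule 101): 000101001010101101
Gen 6 (rule 41): 110010000101011010
Gen 7 (rule 182): 001111001111100111
Gen 8 (rule 225): 100111000111100011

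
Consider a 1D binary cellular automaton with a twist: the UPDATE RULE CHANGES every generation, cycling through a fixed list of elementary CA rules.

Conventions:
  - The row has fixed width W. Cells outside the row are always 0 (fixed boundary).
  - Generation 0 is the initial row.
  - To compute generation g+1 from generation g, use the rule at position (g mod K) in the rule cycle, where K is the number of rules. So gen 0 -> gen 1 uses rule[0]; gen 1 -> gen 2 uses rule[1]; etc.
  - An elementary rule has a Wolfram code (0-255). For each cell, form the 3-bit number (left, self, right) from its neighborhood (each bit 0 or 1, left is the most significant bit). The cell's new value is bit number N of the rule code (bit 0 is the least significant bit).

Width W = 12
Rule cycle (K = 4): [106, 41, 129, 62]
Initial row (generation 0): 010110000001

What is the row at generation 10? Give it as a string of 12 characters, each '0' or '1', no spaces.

Gen 0: 010110000001
Gen 1 (rule 106): 101110000010
Gen 2 (rule 41): 011000111000
Gen 3 (rule 129): 000010010011
Gen 4 (rule 62): 000111111110
Gen 5 (rule 106): 001100000010
Gen 6 (rule 41): 101001111000
Gen 7 (rule 129): 000000110011
Gen 8 (rule 62): 000001101110
Gen 9 (rule 106): 000011111010
Gen 10 (rule 41): 111010000100

Answer: 111010000100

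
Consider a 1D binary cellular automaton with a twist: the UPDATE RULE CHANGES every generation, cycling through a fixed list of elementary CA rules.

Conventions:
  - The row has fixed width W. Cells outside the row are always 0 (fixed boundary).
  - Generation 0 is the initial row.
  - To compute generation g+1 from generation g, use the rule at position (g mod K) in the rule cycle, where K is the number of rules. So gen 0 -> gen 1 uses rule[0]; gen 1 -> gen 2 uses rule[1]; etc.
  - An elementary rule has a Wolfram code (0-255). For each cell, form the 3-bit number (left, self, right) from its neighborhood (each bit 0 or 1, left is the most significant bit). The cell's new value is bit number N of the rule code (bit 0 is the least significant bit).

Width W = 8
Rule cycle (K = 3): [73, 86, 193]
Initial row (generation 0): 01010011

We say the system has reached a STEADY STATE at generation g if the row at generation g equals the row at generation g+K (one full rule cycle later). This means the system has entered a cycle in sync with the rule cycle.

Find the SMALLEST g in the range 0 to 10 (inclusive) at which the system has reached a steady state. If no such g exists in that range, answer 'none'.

Gen 0: 01010011
Gen 1 (rule 73): 00000011
Gen 2 (rule 86): 00000101
Gen 3 (rule 193): 11110000
Gen 4 (rule 73): 10010111
Gen 5 (rule 86): 11110001
Gen 6 (rule 193): 01110100
Gen 7 (rule 73): 01010001
Gen 8 (rule 86): 11011011
Gen 9 (rule 193): 01001001
Gen 10 (rule 73): 00000000
Gen 11 (rule 86): 00000000
Gen 12 (rule 193): 11111111
Gen 13 (rule 73): 10000001

Answer: none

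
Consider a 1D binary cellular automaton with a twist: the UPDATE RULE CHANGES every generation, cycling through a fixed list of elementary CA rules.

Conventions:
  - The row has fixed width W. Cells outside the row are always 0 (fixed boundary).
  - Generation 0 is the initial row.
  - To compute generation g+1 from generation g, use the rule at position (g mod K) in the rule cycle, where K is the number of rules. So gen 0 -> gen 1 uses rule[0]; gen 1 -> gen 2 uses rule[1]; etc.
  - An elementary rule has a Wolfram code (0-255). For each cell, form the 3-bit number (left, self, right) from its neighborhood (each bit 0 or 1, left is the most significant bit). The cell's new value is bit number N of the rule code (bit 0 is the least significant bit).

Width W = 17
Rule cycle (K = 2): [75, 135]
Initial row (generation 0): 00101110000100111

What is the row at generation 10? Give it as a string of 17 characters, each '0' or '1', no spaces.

Gen 0: 00101110000100111
Gen 1 (rule 75): 11001010111001101
Gen 2 (rule 135): 00011010010010001
Gen 3 (rule 75): 11111000100100110
Gen 4 (rule 135): 01110011101101000
Gen 5 (rule 75): 11010110101100011
Gen 6 (rule 135): 00010000100001100
Gen 7 (rule 75): 11100111001111101
Gen 8 (rule 135): 01001010010111001
Gen 9 (rule 75): 10010000100101010
Gen 10 (rule 135): 10110111101101010

Answer: 10110111101101010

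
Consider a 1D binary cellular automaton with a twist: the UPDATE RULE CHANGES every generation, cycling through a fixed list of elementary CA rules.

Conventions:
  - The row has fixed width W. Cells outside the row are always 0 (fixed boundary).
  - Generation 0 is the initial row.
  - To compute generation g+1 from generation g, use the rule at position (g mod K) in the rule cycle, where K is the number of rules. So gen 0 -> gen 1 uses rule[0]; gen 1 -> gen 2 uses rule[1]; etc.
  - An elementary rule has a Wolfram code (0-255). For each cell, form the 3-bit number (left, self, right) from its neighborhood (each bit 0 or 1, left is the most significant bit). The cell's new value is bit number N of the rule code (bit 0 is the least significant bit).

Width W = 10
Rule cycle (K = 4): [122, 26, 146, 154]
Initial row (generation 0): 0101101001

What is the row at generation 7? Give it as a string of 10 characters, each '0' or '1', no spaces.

Gen 0: 0101101001
Gen 1 (rule 122): 1011110110
Gen 2 (rule 26): 0010000101
Gen 3 (rule 146): 0101001000
Gen 4 (rule 154): 1000110100
Gen 5 (rule 122): 0101111010
Gen 6 (rule 26): 1001000001
Gen 7 (rule 146): 0110100010

Answer: 0110100010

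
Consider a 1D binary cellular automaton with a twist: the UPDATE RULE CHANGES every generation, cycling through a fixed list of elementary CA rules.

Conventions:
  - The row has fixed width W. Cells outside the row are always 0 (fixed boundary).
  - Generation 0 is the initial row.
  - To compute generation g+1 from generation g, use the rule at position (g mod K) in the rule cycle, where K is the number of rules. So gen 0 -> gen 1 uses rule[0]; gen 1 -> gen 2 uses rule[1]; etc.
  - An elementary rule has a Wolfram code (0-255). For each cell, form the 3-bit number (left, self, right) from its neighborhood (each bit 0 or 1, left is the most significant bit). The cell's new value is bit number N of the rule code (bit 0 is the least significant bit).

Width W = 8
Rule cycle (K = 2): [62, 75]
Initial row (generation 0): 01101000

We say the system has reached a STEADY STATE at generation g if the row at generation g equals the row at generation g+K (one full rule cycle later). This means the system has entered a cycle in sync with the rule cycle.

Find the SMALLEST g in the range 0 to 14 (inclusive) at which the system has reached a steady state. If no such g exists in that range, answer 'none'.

Answer: none

Derivation:
Gen 0: 01101000
Gen 1 (rule 62): 11011100
Gen 2 (rule 75): 11010101
Gen 3 (rule 62): 10111111
Gen 4 (rule 75): 00100001
Gen 5 (rule 62): 01110011
Gen 6 (rule 75): 11010111
Gen 7 (rule 62): 10111100
Gen 8 (rule 75): 00100101
Gen 9 (rule 62): 01111111
Gen 10 (rule 75): 11000001
Gen 11 (rule 62): 10100011
Gen 12 (rule 75): 00001111
Gen 13 (rule 62): 00011000
Gen 14 (rule 75): 11111011
Gen 15 (rule 62): 10000110
Gen 16 (rule 75): 00111110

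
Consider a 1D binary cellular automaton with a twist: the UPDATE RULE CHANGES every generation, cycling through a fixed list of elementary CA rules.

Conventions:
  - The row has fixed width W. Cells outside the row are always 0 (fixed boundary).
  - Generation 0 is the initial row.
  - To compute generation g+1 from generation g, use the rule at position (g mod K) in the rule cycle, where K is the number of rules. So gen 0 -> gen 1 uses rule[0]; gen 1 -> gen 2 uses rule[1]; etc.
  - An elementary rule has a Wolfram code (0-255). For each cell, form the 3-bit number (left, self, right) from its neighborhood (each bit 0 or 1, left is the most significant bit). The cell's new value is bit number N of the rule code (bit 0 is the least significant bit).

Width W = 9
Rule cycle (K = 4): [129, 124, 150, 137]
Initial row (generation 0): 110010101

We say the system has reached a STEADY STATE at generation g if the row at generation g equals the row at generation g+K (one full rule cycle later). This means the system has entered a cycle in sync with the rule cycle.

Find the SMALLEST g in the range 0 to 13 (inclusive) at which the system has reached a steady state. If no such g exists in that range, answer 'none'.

Answer: none

Derivation:
Gen 0: 110010101
Gen 1 (rule 129): 000000000
Gen 2 (rule 124): 000000000
Gen 3 (rule 150): 000000000
Gen 4 (rule 137): 111111111
Gen 5 (rule 129): 011111110
Gen 6 (rule 124): 010000011
Gen 7 (rule 150): 111000100
Gen 8 (rule 137): 110010001
Gen 9 (rule 129): 000000100
Gen 10 (rule 124): 000000110
Gen 11 (rule 150): 000001001
Gen 12 (rule 137): 111100000
Gen 13 (rule 129): 011001111
Gen 14 (rule 124): 011101001
Gen 15 (rule 150): 101001111
Gen 16 (rule 137): 000001110
Gen 17 (rule 129): 111100100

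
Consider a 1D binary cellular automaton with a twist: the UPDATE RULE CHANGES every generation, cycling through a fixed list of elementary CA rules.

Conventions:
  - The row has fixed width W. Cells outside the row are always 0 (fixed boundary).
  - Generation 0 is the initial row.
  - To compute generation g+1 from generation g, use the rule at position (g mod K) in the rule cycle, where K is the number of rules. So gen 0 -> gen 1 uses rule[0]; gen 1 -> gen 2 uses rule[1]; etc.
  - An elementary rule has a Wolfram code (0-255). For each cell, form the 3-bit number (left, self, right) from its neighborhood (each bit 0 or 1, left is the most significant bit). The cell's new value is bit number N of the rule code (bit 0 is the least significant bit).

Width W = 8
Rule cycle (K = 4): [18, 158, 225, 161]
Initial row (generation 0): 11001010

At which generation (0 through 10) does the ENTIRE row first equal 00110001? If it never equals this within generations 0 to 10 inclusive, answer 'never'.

Gen 0: 11001010
Gen 1 (rule 18): 00110001
Gen 2 (rule 158): 01101011
Gen 3 (rule 225): 00110101
Gen 4 (rule 161): 10001010
Gen 5 (rule 18): 01010001
Gen 6 (rule 158): 11011011
Gen 7 (rule 225): 01101101
Gen 8 (rule 161): 00010010
Gen 9 (rule 18): 00101101
Gen 10 (rule 158): 01101001

Answer: 1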